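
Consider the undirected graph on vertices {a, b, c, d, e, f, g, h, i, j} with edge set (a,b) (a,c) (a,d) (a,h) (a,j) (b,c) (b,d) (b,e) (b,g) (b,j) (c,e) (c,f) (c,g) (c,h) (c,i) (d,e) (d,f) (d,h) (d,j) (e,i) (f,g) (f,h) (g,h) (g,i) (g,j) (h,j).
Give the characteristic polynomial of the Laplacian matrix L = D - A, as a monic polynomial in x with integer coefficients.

Reading degrees in the order [a, b, c, d, e, f, g, h, i, j] gives [5, 6, 7, 6, 4, 4, 6, 6, 3, 5]; set D = diag(5, 6, 7, 6, 4, 4, 6, 6, 3, 5) and form L = D - A. L has integer entries, so p(x) = det(xI - L) has integer coefficients. Expanding the determinant yields x^10 - 52x^9 + 1184x^8 - 15478x^7 + 127879x^6 - 691566x^5 + 2444346x^4 - 5435338x^3 + 6885291x^2 - 3776200x. The coefficient of x^9 equals -trace(L) = -52, matching the sum of degrees.

x^10 - 52x^9 + 1184x^8 - 15478x^7 + 127879x^6 - 691566x^5 + 2444346x^4 - 5435338x^3 + 6885291x^2 - 3776200x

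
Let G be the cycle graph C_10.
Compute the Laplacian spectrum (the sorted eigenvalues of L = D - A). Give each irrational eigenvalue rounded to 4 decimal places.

The graph has 10 vertices and degree multiset [2, 2, 2, 2, 2, 2, 2, 2, 2, 2]; D is the diagonal matrix of degrees and L = D - A. Diagonalising L (or applying a numerical eigensolver to the 10x10 matrix) gives the spectrum above. The largest eigenvalue, 4, is at most the vertex count 10. The eigenvalues sum to 20, which equals trace(L) = 2|E|.

[0, 0.3820, 0.3820, 1.3820, 1.3820, 2.6180, 2.6180, 3.6180, 3.6180, 4]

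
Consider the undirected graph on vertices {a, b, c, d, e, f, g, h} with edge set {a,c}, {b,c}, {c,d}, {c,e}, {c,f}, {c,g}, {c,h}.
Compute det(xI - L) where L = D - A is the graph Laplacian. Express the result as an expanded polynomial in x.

Reading degrees in the order [a, b, c, d, e, f, g, h] gives [1, 1, 7, 1, 1, 1, 1, 1]; set D = diag(1, 1, 7, 1, 1, 1, 1, 1) and form L = D - A. The eigenvalues of L are [0, 1, 1, 1, 1, 1, 1, 8]; the characteristic polynomial is the product of (x - lambda_i), which multiplies out to x^8 - 14x^7 + 63x^6 - 140x^5 + 175x^4 - 126x^3 + 49x^2 - 8x. The constant term is 0 because L is singular (the all-ones vector lies in its kernel).

x^8 - 14x^7 + 63x^6 - 140x^5 + 175x^4 - 126x^3 + 49x^2 - 8x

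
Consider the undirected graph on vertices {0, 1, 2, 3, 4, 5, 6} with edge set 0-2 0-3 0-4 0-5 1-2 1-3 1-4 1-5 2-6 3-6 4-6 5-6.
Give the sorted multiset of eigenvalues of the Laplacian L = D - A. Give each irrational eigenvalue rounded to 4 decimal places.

Reading degrees in the order [0, 1, 2, 3, 4, 5, 6] gives [4, 4, 3, 3, 3, 3, 4]; set D = diag(4, 4, 3, 3, 3, 3, 4) and form L = D - A. L is symmetric positive semidefinite, so every eigenvalue is real and nonnegative. The largest eigenvalue, 7, is at most the vertex count 7.

[0, 3, 3, 3, 4, 4, 7]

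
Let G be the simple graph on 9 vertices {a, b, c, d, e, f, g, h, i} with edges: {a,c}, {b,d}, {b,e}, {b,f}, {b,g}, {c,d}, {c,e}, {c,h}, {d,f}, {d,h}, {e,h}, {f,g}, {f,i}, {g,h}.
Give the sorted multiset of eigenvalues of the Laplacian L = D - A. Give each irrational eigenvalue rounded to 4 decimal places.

With the vertex order [a, b, c, d, e, f, g, h, i], the degrees are [1, 4, 4, 4, 3, 4, 3, 4, 1], giving D = diag(1, 4, 4, 4, 3, 4, 3, 4, 1) and L = D - A. Since every row of L sums to 0, the all-ones vector is in the kernel and 0 is an eigenvalue. The single zero eigenvalue shows the graph is connected. The eigenvalues sum to 28, which equals trace(L) = 2|E|.

[0, 0.6239, 1.0368, 2.4048, 3.4119, 3.5952, 5.2429, 5.3761, 6.3085]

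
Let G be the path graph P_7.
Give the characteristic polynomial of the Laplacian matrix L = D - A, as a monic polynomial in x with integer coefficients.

x^7 - 12x^6 + 55x^5 - 120x^4 + 126x^3 - 56x^2 + 7x

The graph has 7 vertices and degree multiset [2, 2, 2, 2, 2, 1, 1]; D is the diagonal matrix of degrees and L = D - A. L has integer entries, so p(x) = det(xI - L) has integer coefficients. Expanding the determinant yields x^7 - 12x^6 + 55x^5 - 120x^4 + 126x^3 - 56x^2 + 7x. Since p(0) = det(-L) = 0, x divides p(x). There is one zero in the spectrum, matching the 1 component.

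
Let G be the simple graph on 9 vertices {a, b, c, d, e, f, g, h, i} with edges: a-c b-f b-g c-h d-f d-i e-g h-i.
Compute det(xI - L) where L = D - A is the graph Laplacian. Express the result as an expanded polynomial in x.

x^9 - 16x^8 + 105x^7 - 364x^6 + 715x^5 - 792x^4 + 462x^3 - 120x^2 + 9x

Reading degrees in the order [a, b, c, d, e, f, g, h, i] gives [1, 2, 2, 2, 1, 2, 2, 2, 2]; set D = diag(1, 2, 2, 2, 1, 2, 2, 2, 2) and form L = D - A. Computing det(xI - L) by cofactor expansion (or equivalently via sum-over-permutations) gives x^9 - 16x^8 + 105x^7 - 364x^6 + 715x^5 - 792x^4 + 462x^3 - 120x^2 + 9x. The constant term is 0 because L is singular (the all-ones vector lies in its kernel). By the matrix-tree theorem the graph has (1/9) * product of the nonzero eigenvalues = 1 spanning tree.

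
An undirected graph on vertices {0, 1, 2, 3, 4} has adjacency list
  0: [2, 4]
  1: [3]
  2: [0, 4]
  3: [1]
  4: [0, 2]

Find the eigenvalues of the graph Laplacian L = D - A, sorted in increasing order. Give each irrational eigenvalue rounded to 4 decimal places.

Each diagonal entry of L is the vertex degree and each off-diagonal entry is -1 where an edge is present, 0 otherwise; in the order [0, 1, 2, 3, 4] the diagonal is [2, 1, 2, 1, 2]. The multiplicity of 0 as a Laplacian eigenvalue equals the number of connected components. The 2 zero eigenvalues correspond to the 2 connected components. The eigenvalues sum to 8, which equals trace(L) = 2|E|. There are 2 zeros in the spectrum, matching the 2 components.

[0, 0, 2, 3, 3]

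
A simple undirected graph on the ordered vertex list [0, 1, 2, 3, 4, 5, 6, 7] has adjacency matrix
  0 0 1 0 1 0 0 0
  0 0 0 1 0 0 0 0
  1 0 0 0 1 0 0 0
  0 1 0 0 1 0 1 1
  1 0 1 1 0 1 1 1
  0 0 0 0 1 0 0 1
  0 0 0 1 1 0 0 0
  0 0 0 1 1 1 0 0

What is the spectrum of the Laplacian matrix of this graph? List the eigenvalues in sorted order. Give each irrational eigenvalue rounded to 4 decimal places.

Reading degrees in the order [0, 1, 2, 3, 4, 5, 6, 7] gives [2, 1, 2, 4, 6, 2, 2, 3]; set D = diag(2, 1, 2, 4, 6, 2, 2, 3) and form L = D - A. Since every row of L sums to 0, the all-ones vector is in the kernel and 0 is an eigenvalue. The eigenvalues sum to 22, which equals trace(L) = 2|E|.

[0, 0.7131, 1.1745, 1.7135, 3, 3.2640, 5.0943, 7.0406]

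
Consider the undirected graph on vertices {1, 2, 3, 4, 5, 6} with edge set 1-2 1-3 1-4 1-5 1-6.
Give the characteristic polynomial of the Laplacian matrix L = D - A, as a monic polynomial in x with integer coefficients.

Each diagonal entry of L is the vertex degree and each off-diagonal entry is -1 where an edge is present, 0 otherwise; in the order [1, 2, 3, 4, 5, 6] the diagonal is [5, 1, 1, 1, 1, 1]. Computing det(xI - L) by cofactor expansion (or equivalently via sum-over-permutations) gives x^6 - 10x^5 + 30x^4 - 40x^3 + 25x^2 - 6x. The constant term is 0 because L is singular (the all-ones vector lies in its kernel). There is one zero in the spectrum, matching the 1 component.

x^6 - 10x^5 + 30x^4 - 40x^3 + 25x^2 - 6x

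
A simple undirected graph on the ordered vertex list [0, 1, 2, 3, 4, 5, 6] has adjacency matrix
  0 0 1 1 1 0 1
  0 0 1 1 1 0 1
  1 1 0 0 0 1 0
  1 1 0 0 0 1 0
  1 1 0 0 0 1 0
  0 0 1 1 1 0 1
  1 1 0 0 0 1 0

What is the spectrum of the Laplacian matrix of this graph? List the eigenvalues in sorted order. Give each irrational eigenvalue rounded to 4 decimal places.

[0, 3, 3, 3, 4, 4, 7]

Each diagonal entry of L is the vertex degree and each off-diagonal entry is -1 where an edge is present, 0 otherwise; in the order [0, 1, 2, 3, 4, 5, 6] the diagonal is [4, 4, 3, 3, 3, 4, 3]. L is symmetric positive semidefinite, so every eigenvalue is real and nonnegative. The single zero eigenvalue shows the graph is connected.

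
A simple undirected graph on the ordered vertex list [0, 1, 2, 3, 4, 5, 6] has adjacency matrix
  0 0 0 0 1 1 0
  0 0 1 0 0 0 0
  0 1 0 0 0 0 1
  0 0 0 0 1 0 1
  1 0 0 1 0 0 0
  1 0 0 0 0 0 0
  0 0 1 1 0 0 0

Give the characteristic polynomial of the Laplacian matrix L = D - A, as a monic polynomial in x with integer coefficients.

x^7 - 12x^6 + 55x^5 - 120x^4 + 126x^3 - 56x^2 + 7x

Reading degrees in the order [0, 1, 2, 3, 4, 5, 6] gives [2, 1, 2, 2, 2, 1, 2]; set D = diag(2, 1, 2, 2, 2, 1, 2) and form L = D - A. L has integer entries, so p(x) = det(xI - L) has integer coefficients. Expanding the determinant yields x^7 - 12x^6 + 55x^5 - 120x^4 + 126x^3 - 56x^2 + 7x. The constant term is 0 because L is singular (the all-ones vector lies in its kernel). The largest eigenvalue, 3.8019, is at most the vertex count 7. There is one zero in the spectrum, matching the 1 component.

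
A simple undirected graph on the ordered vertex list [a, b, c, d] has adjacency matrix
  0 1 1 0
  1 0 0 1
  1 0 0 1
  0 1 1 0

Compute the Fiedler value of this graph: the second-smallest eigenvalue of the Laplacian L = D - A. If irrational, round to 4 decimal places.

Reading degrees in the order [a, b, c, d] gives [2, 2, 2, 2]; set D = diag(2, 2, 2, 2) and form L = D - A. Computing the eigenvalues of L and sorting gives [0, 2, 2, 4]. The Fiedler value lambda_2 = 2 is strictly positive, so the graph is connected. The largest eigenvalue, 4, is at most the vertex count 4.

2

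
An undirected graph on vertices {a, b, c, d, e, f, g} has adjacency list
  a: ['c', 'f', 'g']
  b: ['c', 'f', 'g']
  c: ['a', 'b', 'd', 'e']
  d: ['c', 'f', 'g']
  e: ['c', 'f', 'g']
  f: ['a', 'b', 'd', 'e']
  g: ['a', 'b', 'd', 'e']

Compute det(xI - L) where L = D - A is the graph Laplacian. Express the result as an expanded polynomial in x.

With the vertex order [a, b, c, d, e, f, g], the degrees are [3, 3, 4, 3, 3, 4, 4], giving D = diag(3, 3, 4, 3, 3, 4, 4) and L = D - A. Computing det(xI - L) by cofactor expansion (or equivalently via sum-over-permutations) gives x^7 - 24x^6 + 234x^5 - 1192x^4 + 3357x^3 - 4968x^2 + 3024x. Since p(0) = det(-L) = 0, x divides p(x). By the matrix-tree theorem the graph has (1/7) * product of the nonzero eigenvalues = 432 spanning trees. The eigenvalues sum to 24, which equals trace(L) = 2|E|.

x^7 - 24x^6 + 234x^5 - 1192x^4 + 3357x^3 - 4968x^2 + 3024x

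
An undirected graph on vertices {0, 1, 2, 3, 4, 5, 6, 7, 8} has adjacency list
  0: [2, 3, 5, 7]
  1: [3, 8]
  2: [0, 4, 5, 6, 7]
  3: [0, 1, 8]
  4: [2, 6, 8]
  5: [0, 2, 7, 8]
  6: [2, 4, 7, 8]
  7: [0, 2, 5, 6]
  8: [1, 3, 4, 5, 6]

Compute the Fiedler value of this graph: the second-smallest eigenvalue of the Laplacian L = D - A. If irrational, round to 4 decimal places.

Each diagonal entry of L is the vertex degree and each off-diagonal entry is -1 where an edge is present, 0 otherwise; in the order [0, 1, 2, 3, 4, 5, 6, 7, 8] the diagonal is [4, 2, 5, 3, 3, 4, 4, 4, 5]. The smallest Laplacian eigenvalue is always 0. The next one, lambda_2 = 1.2236, measures how hard the graph is to disconnect: larger values mean better connectivity. By the matrix-tree theorem the graph has (1/9) * product of the nonzero eigenvalues = 4501 spanning trees.

1.2236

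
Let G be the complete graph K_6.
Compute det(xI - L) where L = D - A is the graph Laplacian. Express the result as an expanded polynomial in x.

The graph has 6 vertices and degree multiset [5, 5, 5, 5, 5, 5]; D is the diagonal matrix of degrees and L = D - A. The eigenvalues of L are [0, 6, 6, 6, 6, 6]; the characteristic polynomial is the product of (x - lambda_i), which multiplies out to x^6 - 30x^5 + 360x^4 - 2160x^3 + 6480x^2 - 7776x. The coefficient of x^5 equals -trace(L) = -30, matching the sum of degrees. By the matrix-tree theorem the graph has (1/6) * product of the nonzero eigenvalues = 1296 spanning trees.

x^6 - 30x^5 + 360x^4 - 2160x^3 + 6480x^2 - 7776x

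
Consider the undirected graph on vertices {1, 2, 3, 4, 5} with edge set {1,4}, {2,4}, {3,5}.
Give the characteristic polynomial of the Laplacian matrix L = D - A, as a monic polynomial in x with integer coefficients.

x^5 - 6x^4 + 11x^3 - 6x^2

With the vertex order [1, 2, 3, 4, 5], the degrees are [1, 1, 1, 2, 1], giving D = diag(1, 1, 1, 2, 1) and L = D - A. Computing det(xI - L) by cofactor expansion (or equivalently via sum-over-permutations) gives x^5 - 6x^4 + 11x^3 - 6x^2. The constant term is 0 because L is singular (the all-ones vector lies in its kernel). There are 2 zeros in the spectrum, matching the 2 components. The eigenvalues sum to 6, which equals trace(L) = 2|E|.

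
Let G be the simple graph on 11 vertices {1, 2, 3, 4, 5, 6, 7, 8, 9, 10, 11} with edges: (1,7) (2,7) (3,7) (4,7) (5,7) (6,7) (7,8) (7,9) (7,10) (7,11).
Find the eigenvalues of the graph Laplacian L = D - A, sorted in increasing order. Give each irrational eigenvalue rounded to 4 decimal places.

[0, 1, 1, 1, 1, 1, 1, 1, 1, 1, 11]

Each diagonal entry of L is the vertex degree and each off-diagonal entry is -1 where an edge is present, 0 otherwise; in the order [1, 2, 3, 4, 5, 6, 7, 8, 9, 10, 11] the diagonal is [1, 1, 1, 1, 1, 1, 10, 1, 1, 1, 1]. L is symmetric positive semidefinite, so every eigenvalue is real and nonnegative. The single zero eigenvalue shows the graph is connected. The eigenvalues sum to 20, which equals trace(L) = 2|E|. There is one zero in the spectrum, matching the 1 component.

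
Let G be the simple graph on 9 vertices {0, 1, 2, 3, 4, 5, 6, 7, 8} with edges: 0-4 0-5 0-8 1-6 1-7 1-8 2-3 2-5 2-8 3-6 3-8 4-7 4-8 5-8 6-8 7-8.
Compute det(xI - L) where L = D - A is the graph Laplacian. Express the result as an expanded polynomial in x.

x^9 - 32x^8 + 428x^7 - 3136x^6 + 13786x^5 - 37232x^4 + 60276x^3 - 53424x^2 + 19845x

Reading degrees in the order [0, 1, 2, 3, 4, 5, 6, 7, 8] gives [3, 3, 3, 3, 3, 3, 3, 3, 8]; set D = diag(3, 3, 3, 3, 3, 3, 3, 3, 8) and form L = D - A. Computing det(xI - L) by cofactor expansion (or equivalently via sum-over-permutations) gives x^9 - 32x^8 + 428x^7 - 3136x^6 + 13786x^5 - 37232x^4 + 60276x^3 - 53424x^2 + 19845x. Since p(0) = det(-L) = 0, x divides p(x). There is one zero in the spectrum, matching the 1 component.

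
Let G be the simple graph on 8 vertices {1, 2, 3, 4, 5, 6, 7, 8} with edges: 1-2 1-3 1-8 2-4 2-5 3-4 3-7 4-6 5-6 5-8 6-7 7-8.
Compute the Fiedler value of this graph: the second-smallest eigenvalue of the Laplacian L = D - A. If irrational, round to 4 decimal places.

2

Reading degrees in the order [1, 2, 3, 4, 5, 6, 7, 8] gives [3, 3, 3, 3, 3, 3, 3, 3]; set D = diag(3, 3, 3, 3, 3, 3, 3, 3) and form L = D - A. Computing the eigenvalues of L and sorting gives [0, 2, 2, 2, 4, 4, 4, 6]. The Fiedler value lambda_2 = 2 is strictly positive, so the graph is connected. The largest eigenvalue, 6, is at most the vertex count 8.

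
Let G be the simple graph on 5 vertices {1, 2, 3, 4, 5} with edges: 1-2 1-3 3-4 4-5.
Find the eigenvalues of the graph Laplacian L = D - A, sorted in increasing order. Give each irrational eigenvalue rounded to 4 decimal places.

Reading degrees in the order [1, 2, 3, 4, 5] gives [2, 1, 2, 2, 1]; set D = diag(2, 1, 2, 2, 1) and form L = D - A. The multiplicity of 0 as a Laplacian eigenvalue equals the number of connected components. By the matrix-tree theorem the graph has (1/5) * product of the nonzero eigenvalues = 1 spanning tree. There is one zero in the spectrum, matching the 1 component.

[0, 0.3820, 1.3820, 2.6180, 3.6180]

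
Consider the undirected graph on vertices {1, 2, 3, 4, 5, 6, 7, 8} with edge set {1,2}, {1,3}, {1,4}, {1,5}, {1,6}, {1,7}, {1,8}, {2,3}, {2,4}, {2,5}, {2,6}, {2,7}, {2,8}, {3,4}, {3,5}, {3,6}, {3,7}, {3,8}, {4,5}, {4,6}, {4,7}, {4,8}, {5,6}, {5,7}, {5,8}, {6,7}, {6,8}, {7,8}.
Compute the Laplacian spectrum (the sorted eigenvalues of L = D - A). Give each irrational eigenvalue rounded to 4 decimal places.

Each diagonal entry of L is the vertex degree and each off-diagonal entry is -1 where an edge is present, 0 otherwise; in the order [1, 2, 3, 4, 5, 6, 7, 8] the diagonal is [7, 7, 7, 7, 7, 7, 7, 7]. The multiplicity of 0 as a Laplacian eigenvalue equals the number of connected components. The single zero eigenvalue shows the graph is connected. There is one zero in the spectrum, matching the 1 component. The eigenvalues sum to 56, which equals trace(L) = 2|E|.

[0, 8, 8, 8, 8, 8, 8, 8]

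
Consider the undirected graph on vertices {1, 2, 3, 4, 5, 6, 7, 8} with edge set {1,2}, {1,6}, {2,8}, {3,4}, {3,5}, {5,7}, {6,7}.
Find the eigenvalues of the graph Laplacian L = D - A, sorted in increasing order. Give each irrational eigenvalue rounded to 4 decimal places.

With the vertex order [1, 2, 3, 4, 5, 6, 7, 8], the degrees are [2, 2, 2, 1, 2, 2, 2, 1], giving D = diag(2, 2, 2, 1, 2, 2, 2, 1) and L = D - A. The multiplicity of 0 as a Laplacian eigenvalue equals the number of connected components. By the matrix-tree theorem the graph has (1/8) * product of the nonzero eigenvalues = 1 spanning tree.

[0, 0.1522, 0.5858, 1.2346, 2, 2.7654, 3.4142, 3.8478]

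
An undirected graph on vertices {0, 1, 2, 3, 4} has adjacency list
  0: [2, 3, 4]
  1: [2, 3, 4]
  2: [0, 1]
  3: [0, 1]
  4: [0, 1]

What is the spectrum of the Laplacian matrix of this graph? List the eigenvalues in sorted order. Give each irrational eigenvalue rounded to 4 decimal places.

With the vertex order [0, 1, 2, 3, 4], the degrees are [3, 3, 2, 2, 2], giving D = diag(3, 3, 2, 2, 2) and L = D - A. Since every row of L sums to 0, the all-ones vector is in the kernel and 0 is an eigenvalue.

[0, 2, 2, 3, 5]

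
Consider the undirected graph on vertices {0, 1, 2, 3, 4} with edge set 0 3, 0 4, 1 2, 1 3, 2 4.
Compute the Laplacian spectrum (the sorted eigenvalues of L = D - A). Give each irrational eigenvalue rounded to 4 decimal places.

Reading degrees in the order [0, 1, 2, 3, 4] gives [2, 2, 2, 2, 2]; set D = diag(2, 2, 2, 2, 2) and form L = D - A. The multiplicity of 0 as a Laplacian eigenvalue equals the number of connected components. There is one zero in the spectrum, matching the 1 component.

[0, 1.3820, 1.3820, 3.6180, 3.6180]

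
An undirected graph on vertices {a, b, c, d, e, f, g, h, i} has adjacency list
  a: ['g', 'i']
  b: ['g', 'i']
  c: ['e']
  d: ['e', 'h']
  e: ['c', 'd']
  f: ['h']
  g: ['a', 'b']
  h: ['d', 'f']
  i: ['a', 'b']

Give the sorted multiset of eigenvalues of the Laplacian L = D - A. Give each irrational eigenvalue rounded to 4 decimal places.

[0, 0, 0.3820, 1.3820, 2, 2, 2.6180, 3.6180, 4]

With the vertex order [a, b, c, d, e, f, g, h, i], the degrees are [2, 2, 1, 2, 2, 1, 2, 2, 2], giving D = diag(2, 2, 1, 2, 2, 1, 2, 2, 2) and L = D - A. Since every row of L sums to 0, the all-ones vector is in the kernel and 0 is an eigenvalue. The 2 zero eigenvalues correspond to the 2 connected components. The largest eigenvalue, 4, is at most the vertex count 9.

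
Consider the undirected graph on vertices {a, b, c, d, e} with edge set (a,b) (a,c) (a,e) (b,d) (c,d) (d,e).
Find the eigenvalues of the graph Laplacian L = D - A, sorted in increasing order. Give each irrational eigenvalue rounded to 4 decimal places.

[0, 2, 2, 3, 5]

Reading degrees in the order [a, b, c, d, e] gives [3, 2, 2, 3, 2]; set D = diag(3, 2, 2, 3, 2) and form L = D - A. L is symmetric positive semidefinite, so every eigenvalue is real and nonnegative. There is one zero in the spectrum, matching the 1 component.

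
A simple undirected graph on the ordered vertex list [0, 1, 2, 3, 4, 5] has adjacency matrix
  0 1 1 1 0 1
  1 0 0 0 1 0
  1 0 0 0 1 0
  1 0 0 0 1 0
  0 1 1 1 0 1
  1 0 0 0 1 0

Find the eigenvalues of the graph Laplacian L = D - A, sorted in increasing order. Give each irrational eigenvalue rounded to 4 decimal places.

[0, 2, 2, 2, 4, 6]

Each diagonal entry of L is the vertex degree and each off-diagonal entry is -1 where an edge is present, 0 otherwise; in the order [0, 1, 2, 3, 4, 5] the diagonal is [4, 2, 2, 2, 4, 2]. The multiplicity of 0 as a Laplacian eigenvalue equals the number of connected components. The single zero eigenvalue shows the graph is connected. There is one zero in the spectrum, matching the 1 component.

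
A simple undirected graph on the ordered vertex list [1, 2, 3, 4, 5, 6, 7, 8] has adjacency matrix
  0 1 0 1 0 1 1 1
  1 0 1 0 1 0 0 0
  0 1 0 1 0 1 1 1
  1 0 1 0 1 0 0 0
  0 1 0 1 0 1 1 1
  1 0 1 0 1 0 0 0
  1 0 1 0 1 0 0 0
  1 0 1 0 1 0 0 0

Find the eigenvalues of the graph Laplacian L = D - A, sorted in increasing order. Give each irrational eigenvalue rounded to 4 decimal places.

[0, 3, 3, 3, 3, 5, 5, 8]

Reading degrees in the order [1, 2, 3, 4, 5, 6, 7, 8] gives [5, 3, 5, 3, 5, 3, 3, 3]; set D = diag(5, 3, 5, 3, 5, 3, 3, 3) and form L = D - A. Diagonalising L (or applying a numerical eigensolver to the 8x8 matrix) gives the spectrum above. The single zero eigenvalue shows the graph is connected.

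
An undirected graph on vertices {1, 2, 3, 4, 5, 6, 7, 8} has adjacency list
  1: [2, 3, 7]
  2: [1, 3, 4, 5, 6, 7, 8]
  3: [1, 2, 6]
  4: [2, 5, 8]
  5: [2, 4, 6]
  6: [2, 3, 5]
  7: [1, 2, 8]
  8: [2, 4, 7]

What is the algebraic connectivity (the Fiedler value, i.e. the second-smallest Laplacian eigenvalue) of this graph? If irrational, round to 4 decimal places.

With the vertex order [1, 2, 3, 4, 5, 6, 7, 8], the degrees are [3, 7, 3, 3, 3, 3, 3, 3], giving D = diag(3, 7, 3, 3, 3, 3, 3, 3) and L = D - A. The sorted Laplacian eigenvalues are [0, 1.7530, 1.7530, 3.4450, 3.4450, 4.8019, 4.8019, 8]; the algebraic connectivity is the second entry, 1.7530.

1.7530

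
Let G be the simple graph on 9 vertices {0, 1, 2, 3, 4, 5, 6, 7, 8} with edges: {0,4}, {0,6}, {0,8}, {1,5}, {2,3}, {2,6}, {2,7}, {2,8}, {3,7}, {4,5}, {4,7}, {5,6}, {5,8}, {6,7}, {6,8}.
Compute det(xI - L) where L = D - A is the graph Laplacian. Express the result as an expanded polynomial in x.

Each diagonal entry of L is the vertex degree and each off-diagonal entry is -1 where an edge is present, 0 otherwise; in the order [0, 1, 2, 3, 4, 5, 6, 7, 8] the diagonal is [3, 1, 4, 2, 3, 4, 5, 4, 4]. Computing det(xI - L) by cofactor expansion (or equivalently via sum-over-permutations) gives x^9 - 30x^8 + 379x^7 - 2620x^6 + 10767x^5 - 26690x^4 + 38477x^3 - 28962x^2 + 8505x. Since p(0) = det(-L) = 0, x divides p(x).

x^9 - 30x^8 + 379x^7 - 2620x^6 + 10767x^5 - 26690x^4 + 38477x^3 - 28962x^2 + 8505x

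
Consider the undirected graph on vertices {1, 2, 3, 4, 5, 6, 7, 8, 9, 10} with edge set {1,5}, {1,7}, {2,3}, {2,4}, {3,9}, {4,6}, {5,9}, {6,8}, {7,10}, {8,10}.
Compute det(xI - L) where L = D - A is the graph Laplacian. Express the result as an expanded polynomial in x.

x^10 - 20x^9 + 170x^8 - 800x^7 + 2275x^6 - 4004x^5 + 4290x^4 - 2640x^3 + 825x^2 - 100x

Each diagonal entry of L is the vertex degree and each off-diagonal entry is -1 where an edge is present, 0 otherwise; in the order [1, 2, 3, 4, 5, 6, 7, 8, 9, 10] the diagonal is [2, 2, 2, 2, 2, 2, 2, 2, 2, 2]. L has integer entries, so p(x) = det(xI - L) has integer coefficients. Expanding the determinant yields x^10 - 20x^9 + 170x^8 - 800x^7 + 2275x^6 - 4004x^5 + 4290x^4 - 2640x^3 + 825x^2 - 100x. Since p(0) = det(-L) = 0, x divides p(x). The eigenvalues sum to 20, which equals trace(L) = 2|E|.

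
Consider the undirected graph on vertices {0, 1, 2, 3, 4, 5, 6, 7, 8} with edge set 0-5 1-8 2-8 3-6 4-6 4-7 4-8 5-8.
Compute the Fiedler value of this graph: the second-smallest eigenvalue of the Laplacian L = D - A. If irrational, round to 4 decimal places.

With the vertex order [0, 1, 2, 3, 4, 5, 6, 7, 8], the degrees are [1, 1, 1, 1, 3, 2, 2, 1, 4], giving D = diag(1, 1, 1, 1, 3, 2, 2, 1, 4) and L = D - A. The smallest Laplacian eigenvalue is always 0. The next one, lambda_2 = 0.2427, measures how hard the graph is to disconnect: larger values mean better connectivity. The eigenvalues sum to 16, which equals trace(L) = 2|E|. There is one zero in the spectrum, matching the 1 component.

0.2427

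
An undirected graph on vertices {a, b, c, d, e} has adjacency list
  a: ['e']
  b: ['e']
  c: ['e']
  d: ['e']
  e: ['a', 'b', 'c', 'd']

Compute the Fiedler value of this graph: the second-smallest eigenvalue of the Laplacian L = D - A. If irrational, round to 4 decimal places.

Each diagonal entry of L is the vertex degree and each off-diagonal entry is -1 where an edge is present, 0 otherwise; in the order [a, b, c, d, e] the diagonal is [1, 1, 1, 1, 4]. Computing the eigenvalues of L and sorting gives [0, 1, 1, 1, 5]. The Fiedler value lambda_2 = 1 is strictly positive, so the graph is connected.

1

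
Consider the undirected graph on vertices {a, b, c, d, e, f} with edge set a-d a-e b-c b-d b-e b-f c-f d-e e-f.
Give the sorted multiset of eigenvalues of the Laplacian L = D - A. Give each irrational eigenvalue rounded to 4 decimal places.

With the vertex order [a, b, c, d, e, f], the degrees are [2, 4, 2, 3, 4, 3], giving D = diag(2, 4, 2, 3, 4, 3) and L = D - A. Diagonalising L (or applying a numerical eigensolver to the 6x6 matrix) gives the spectrum above. The single zero eigenvalue shows the graph is connected. There is one zero in the spectrum, matching the 1 component.

[0, 1.1864, 3, 3.4707, 5, 5.3429]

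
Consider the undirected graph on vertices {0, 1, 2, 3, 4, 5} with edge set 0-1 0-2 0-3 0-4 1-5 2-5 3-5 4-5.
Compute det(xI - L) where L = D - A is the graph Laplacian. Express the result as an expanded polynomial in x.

x^6 - 16x^5 + 96x^4 - 272x^3 + 368x^2 - 192x

Each diagonal entry of L is the vertex degree and each off-diagonal entry is -1 where an edge is present, 0 otherwise; in the order [0, 1, 2, 3, 4, 5] the diagonal is [4, 2, 2, 2, 2, 4]. Computing det(xI - L) by cofactor expansion (or equivalently via sum-over-permutations) gives x^6 - 16x^5 + 96x^4 - 272x^3 + 368x^2 - 192x. The coefficient of x^5 equals -trace(L) = -16, matching the sum of degrees. There is one zero in the spectrum, matching the 1 component. The largest eigenvalue, 6, is at most the vertex count 6.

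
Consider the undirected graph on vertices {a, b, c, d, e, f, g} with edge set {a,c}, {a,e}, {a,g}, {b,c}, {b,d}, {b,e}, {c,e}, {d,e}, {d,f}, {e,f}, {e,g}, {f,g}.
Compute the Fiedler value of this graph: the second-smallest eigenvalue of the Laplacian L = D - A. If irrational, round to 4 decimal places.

With the vertex order [a, b, c, d, e, f, g], the degrees are [3, 3, 3, 3, 6, 3, 3], giving D = diag(3, 3, 3, 3, 6, 3, 3) and L = D - A. The smallest Laplacian eigenvalue is always 0. The next one, lambda_2 = 2, measures how hard the graph is to disconnect: larger values mean better connectivity. By the matrix-tree theorem the graph has (1/7) * product of the nonzero eigenvalues = 320 spanning trees. The eigenvalues sum to 24, which equals trace(L) = 2|E|.

2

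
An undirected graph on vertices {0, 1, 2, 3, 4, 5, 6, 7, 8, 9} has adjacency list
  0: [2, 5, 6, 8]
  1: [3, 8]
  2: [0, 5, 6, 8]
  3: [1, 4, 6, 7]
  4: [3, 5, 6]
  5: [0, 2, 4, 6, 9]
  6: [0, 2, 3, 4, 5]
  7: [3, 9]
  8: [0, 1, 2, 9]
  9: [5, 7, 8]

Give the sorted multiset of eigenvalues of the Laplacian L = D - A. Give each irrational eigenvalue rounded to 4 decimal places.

[0, 1.3750, 1.6356, 2, 3.2794, 4.7206, 5, 5, 6.3644, 6.6250]

With the vertex order [0, 1, 2, 3, 4, 5, 6, 7, 8, 9], the degrees are [4, 2, 4, 4, 3, 5, 5, 2, 4, 3], giving D = diag(4, 2, 4, 4, 3, 5, 5, 2, 4, 3) and L = D - A. Since every row of L sums to 0, the all-ones vector is in the kernel and 0 is an eigenvalue. The single zero eigenvalue shows the graph is connected. The largest eigenvalue, 6.6250, is at most the vertex count 10.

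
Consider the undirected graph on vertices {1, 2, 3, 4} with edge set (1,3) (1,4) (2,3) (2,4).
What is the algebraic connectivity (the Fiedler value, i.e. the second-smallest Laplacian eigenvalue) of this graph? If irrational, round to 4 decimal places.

Reading degrees in the order [1, 2, 3, 4] gives [2, 2, 2, 2]; set D = diag(2, 2, 2, 2) and form L = D - A. The smallest Laplacian eigenvalue is always 0. The next one, lambda_2 = 2, measures how hard the graph is to disconnect: larger values mean better connectivity. By the matrix-tree theorem the graph has (1/4) * product of the nonzero eigenvalues = 4 spanning trees. There is one zero in the spectrum, matching the 1 component.

2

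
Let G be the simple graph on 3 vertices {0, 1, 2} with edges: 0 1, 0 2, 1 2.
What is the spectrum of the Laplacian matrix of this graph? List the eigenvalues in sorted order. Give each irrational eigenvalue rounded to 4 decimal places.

[0, 3, 3]

Reading degrees in the order [0, 1, 2] gives [2, 2, 2]; set D = diag(2, 2, 2) and form L = D - A. The multiplicity of 0 as a Laplacian eigenvalue equals the number of connected components. The single zero eigenvalue shows the graph is connected. There is one zero in the spectrum, matching the 1 component.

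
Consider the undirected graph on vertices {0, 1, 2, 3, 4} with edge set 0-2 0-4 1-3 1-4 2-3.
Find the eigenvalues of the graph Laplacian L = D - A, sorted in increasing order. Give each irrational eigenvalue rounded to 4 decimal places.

[0, 1.3820, 1.3820, 3.6180, 3.6180]

Reading degrees in the order [0, 1, 2, 3, 4] gives [2, 2, 2, 2, 2]; set D = diag(2, 2, 2, 2, 2) and form L = D - A. Since every row of L sums to 0, the all-ones vector is in the kernel and 0 is an eigenvalue. The largest eigenvalue, 3.6180, is at most the vertex count 5.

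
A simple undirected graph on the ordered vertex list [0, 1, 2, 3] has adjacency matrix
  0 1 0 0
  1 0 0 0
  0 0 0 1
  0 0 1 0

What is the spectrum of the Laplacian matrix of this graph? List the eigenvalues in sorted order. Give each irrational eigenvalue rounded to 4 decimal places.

Each diagonal entry of L is the vertex degree and each off-diagonal entry is -1 where an edge is present, 0 otherwise; in the order [0, 1, 2, 3] the diagonal is [1, 1, 1, 1]. The multiplicity of 0 as a Laplacian eigenvalue equals the number of connected components. The 2 zero eigenvalues correspond to the 2 connected components. The largest eigenvalue, 2, is at most the vertex count 4.

[0, 0, 2, 2]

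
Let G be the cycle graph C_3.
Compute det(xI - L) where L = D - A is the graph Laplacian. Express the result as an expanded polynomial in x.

x^3 - 6x^2 + 9x

The graph has 3 vertices and degree multiset [2, 2, 2]; D is the diagonal matrix of degrees and L = D - A. The eigenvalues of L are [0, 3, 3]; the characteristic polynomial is the product of (x - lambda_i), which multiplies out to x^3 - 6x^2 + 9x. The constant term is 0 because L is singular (the all-ones vector lies in its kernel). The eigenvalues sum to 6, which equals trace(L) = 2|E|. There is one zero in the spectrum, matching the 1 component.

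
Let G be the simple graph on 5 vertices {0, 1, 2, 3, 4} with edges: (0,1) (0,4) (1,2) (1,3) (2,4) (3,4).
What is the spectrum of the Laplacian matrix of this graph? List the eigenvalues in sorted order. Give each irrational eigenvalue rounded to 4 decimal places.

[0, 2, 2, 3, 5]

With the vertex order [0, 1, 2, 3, 4], the degrees are [2, 3, 2, 2, 3], giving D = diag(2, 3, 2, 2, 3) and L = D - A. Diagonalising L (or applying a numerical eigensolver to the 5x5 matrix) gives the spectrum above. The eigenvalues sum to 12, which equals trace(L) = 2|E|.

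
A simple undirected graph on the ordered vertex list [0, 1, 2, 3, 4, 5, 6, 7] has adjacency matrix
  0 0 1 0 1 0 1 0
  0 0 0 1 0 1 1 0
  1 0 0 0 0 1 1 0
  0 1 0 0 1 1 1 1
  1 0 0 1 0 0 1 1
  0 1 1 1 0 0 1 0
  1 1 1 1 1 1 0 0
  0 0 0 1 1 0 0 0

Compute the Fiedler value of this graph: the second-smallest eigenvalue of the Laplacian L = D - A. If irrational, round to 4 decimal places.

1.5328

Reading degrees in the order [0, 1, 2, 3, 4, 5, 6, 7] gives [3, 3, 3, 5, 4, 4, 6, 2]; set D = diag(3, 3, 3, 5, 4, 4, 6, 2) and form L = D - A. The smallest Laplacian eigenvalue is always 0. The next one, lambda_2 = 1.5328, measures how hard the graph is to disconnect: larger values mean better connectivity. The largest eigenvalue, 7.0996, is at most the vertex count 8. There is one zero in the spectrum, matching the 1 component.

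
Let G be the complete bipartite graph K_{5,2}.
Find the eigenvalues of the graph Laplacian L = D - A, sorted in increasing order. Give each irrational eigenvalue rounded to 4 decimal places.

The graph has 7 vertices and degree multiset [5, 5, 2, 2, 2, 2, 2]; D is the diagonal matrix of degrees and L = D - A. L is symmetric positive semidefinite, so every eigenvalue is real and nonnegative. The single zero eigenvalue shows the graph is connected. There is one zero in the spectrum, matching the 1 component. By the matrix-tree theorem the graph has (1/7) * product of the nonzero eigenvalues = 80 spanning trees.

[0, 2, 2, 2, 2, 5, 7]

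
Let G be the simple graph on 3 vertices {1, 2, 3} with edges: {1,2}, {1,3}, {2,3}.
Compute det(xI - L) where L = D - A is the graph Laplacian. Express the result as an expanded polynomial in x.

Reading degrees in the order [1, 2, 3] gives [2, 2, 2]; set D = diag(2, 2, 2) and form L = D - A. L has integer entries, so p(x) = det(xI - L) has integer coefficients. Expanding the determinant yields x^3 - 6x^2 + 9x. The coefficient of x^2 equals -trace(L) = -6, matching the sum of degrees.

x^3 - 6x^2 + 9x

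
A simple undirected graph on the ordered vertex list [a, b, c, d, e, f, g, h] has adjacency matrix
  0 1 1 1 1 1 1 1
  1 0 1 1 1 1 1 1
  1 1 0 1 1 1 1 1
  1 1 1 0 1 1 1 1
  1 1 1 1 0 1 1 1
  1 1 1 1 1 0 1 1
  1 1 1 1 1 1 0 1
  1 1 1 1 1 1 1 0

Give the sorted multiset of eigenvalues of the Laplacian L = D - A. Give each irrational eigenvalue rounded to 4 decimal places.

Reading degrees in the order [a, b, c, d, e, f, g, h] gives [7, 7, 7, 7, 7, 7, 7, 7]; set D = diag(7, 7, 7, 7, 7, 7, 7, 7) and form L = D - A. Since every row of L sums to 0, the all-ones vector is in the kernel and 0 is an eigenvalue. The largest eigenvalue, 8, is at most the vertex count 8.

[0, 8, 8, 8, 8, 8, 8, 8]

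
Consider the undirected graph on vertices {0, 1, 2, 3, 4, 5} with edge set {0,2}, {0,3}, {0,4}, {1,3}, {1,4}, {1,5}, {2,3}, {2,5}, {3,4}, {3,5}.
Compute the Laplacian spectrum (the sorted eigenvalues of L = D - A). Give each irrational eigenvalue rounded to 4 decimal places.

Each diagonal entry of L is the vertex degree and each off-diagonal entry is -1 where an edge is present, 0 otherwise; in the order [0, 1, 2, 3, 4, 5] the diagonal is [3, 3, 3, 5, 3, 3]. L is symmetric positive semidefinite, so every eigenvalue is real and nonnegative. There is one zero in the spectrum, matching the 1 component. The largest eigenvalue, 6, is at most the vertex count 6.

[0, 2.3820, 2.3820, 4.6180, 4.6180, 6]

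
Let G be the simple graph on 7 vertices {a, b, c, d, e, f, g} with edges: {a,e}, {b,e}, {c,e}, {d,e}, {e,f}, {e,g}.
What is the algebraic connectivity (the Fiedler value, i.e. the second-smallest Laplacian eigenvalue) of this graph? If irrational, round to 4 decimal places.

1

Each diagonal entry of L is the vertex degree and each off-diagonal entry is -1 where an edge is present, 0 otherwise; in the order [a, b, c, d, e, f, g] the diagonal is [1, 1, 1, 1, 6, 1, 1]. The smallest Laplacian eigenvalue is always 0. The next one, lambda_2 = 1, measures how hard the graph is to disconnect: larger values mean better connectivity. The eigenvalues sum to 12, which equals trace(L) = 2|E|.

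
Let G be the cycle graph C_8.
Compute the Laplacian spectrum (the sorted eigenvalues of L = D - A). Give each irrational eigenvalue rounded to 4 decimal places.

[0, 0.5858, 0.5858, 2, 2, 3.4142, 3.4142, 4]

The graph has 8 vertices and degree multiset [2, 2, 2, 2, 2, 2, 2, 2]; D is the diagonal matrix of degrees and L = D - A. L is symmetric positive semidefinite, so every eigenvalue is real and nonnegative. The single zero eigenvalue shows the graph is connected. The eigenvalues sum to 16, which equals trace(L) = 2|E|.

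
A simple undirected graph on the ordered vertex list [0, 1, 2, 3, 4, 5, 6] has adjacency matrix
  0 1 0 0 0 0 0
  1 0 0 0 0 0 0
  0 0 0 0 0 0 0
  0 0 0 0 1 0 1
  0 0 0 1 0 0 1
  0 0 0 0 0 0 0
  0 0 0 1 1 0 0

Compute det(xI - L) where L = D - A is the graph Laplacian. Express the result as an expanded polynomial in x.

x^7 - 8x^6 + 21x^5 - 18x^4

Each diagonal entry of L is the vertex degree and each off-diagonal entry is -1 where an edge is present, 0 otherwise; in the order [0, 1, 2, 3, 4, 5, 6] the diagonal is [1, 1, 0, 2, 2, 0, 2]. L has integer entries, so p(x) = det(xI - L) has integer coefficients. Expanding the determinant yields x^7 - 8x^6 + 21x^5 - 18x^4. The coefficient of x^6 equals -trace(L) = -8, matching the sum of degrees. There are 4 zeros in the spectrum, matching the 4 components. The largest eigenvalue, 3, is at most the vertex count 7.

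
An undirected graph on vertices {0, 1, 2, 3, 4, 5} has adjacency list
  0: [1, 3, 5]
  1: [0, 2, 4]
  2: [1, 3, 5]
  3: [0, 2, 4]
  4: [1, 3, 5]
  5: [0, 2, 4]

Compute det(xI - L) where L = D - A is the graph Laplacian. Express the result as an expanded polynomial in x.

x^6 - 18x^5 + 126x^4 - 432x^3 + 729x^2 - 486x

Each diagonal entry of L is the vertex degree and each off-diagonal entry is -1 where an edge is present, 0 otherwise; in the order [0, 1, 2, 3, 4, 5] the diagonal is [3, 3, 3, 3, 3, 3]. The eigenvalues of L are [0, 3, 3, 3, 3, 6]; the characteristic polynomial is the product of (x - lambda_i), which multiplies out to x^6 - 18x^5 + 126x^4 - 432x^3 + 729x^2 - 486x. Since p(0) = det(-L) = 0, x divides p(x).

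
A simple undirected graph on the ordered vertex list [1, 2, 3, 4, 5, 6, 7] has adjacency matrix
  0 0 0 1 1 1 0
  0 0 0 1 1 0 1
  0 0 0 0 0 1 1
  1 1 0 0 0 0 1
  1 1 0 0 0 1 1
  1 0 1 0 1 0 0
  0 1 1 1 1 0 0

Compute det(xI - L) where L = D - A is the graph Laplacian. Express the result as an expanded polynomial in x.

x^7 - 22x^6 + 195x^5 - 888x^4 + 2182x^3 - 2732x^2 + 1358x

Each diagonal entry of L is the vertex degree and each off-diagonal entry is -1 where an edge is present, 0 otherwise; in the order [1, 2, 3, 4, 5, 6, 7] the diagonal is [3, 3, 2, 3, 4, 3, 4]. L has integer entries, so p(x) = det(xI - L) has integer coefficients. Expanding the determinant yields x^7 - 22x^6 + 195x^5 - 888x^4 + 2182x^3 - 2732x^2 + 1358x. Since p(0) = det(-L) = 0, x divides p(x). By the matrix-tree theorem the graph has (1/7) * product of the nonzero eigenvalues = 194 spanning trees.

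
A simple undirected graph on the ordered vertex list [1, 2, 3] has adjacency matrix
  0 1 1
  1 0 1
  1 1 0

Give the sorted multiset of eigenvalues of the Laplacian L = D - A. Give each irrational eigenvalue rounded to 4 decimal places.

Each diagonal entry of L is the vertex degree and each off-diagonal entry is -1 where an edge is present, 0 otherwise; in the order [1, 2, 3] the diagonal is [2, 2, 2]. Diagonalising L (or applying a numerical eigensolver to the 3x3 matrix) gives the spectrum above. The eigenvalues sum to 6, which equals trace(L) = 2|E|.

[0, 3, 3]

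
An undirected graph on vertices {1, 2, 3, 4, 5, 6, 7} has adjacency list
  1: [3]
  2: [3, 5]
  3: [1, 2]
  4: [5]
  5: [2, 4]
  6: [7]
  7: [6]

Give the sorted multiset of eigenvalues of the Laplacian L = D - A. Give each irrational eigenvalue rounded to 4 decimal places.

Reading degrees in the order [1, 2, 3, 4, 5, 6, 7] gives [1, 2, 2, 1, 2, 1, 1]; set D = diag(1, 2, 2, 1, 2, 1, 1) and form L = D - A. The multiplicity of 0 as a Laplacian eigenvalue equals the number of connected components. The 2 zero eigenvalues correspond to the 2 connected components. There are 2 zeros in the spectrum, matching the 2 components.

[0, 0, 0.3820, 1.3820, 2, 2.6180, 3.6180]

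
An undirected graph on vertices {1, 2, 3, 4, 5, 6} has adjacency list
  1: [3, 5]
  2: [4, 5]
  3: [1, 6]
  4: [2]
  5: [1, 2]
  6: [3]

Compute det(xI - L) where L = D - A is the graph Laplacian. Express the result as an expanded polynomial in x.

With the vertex order [1, 2, 3, 4, 5, 6], the degrees are [2, 2, 2, 1, 2, 1], giving D = diag(2, 2, 2, 1, 2, 1) and L = D - A. Computing det(xI - L) by cofactor expansion (or equivalently via sum-over-permutations) gives x^6 - 10x^5 + 36x^4 - 56x^3 + 35x^2 - 6x. The constant term is 0 because L is singular (the all-ones vector lies in its kernel). By the matrix-tree theorem the graph has (1/6) * product of the nonzero eigenvalues = 1 spanning tree.

x^6 - 10x^5 + 36x^4 - 56x^3 + 35x^2 - 6x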